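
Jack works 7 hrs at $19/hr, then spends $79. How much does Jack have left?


Calculate earnings:
7 x $19 = $133
Subtract spending:
$133 - $79 = $54

$54


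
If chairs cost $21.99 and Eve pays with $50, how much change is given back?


Start with the amount paid:
$50
Subtract the price:
$50 - $21.99 = $28.01

$28.01


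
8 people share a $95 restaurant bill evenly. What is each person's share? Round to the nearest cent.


Total bill: $95
Number of people: 8
Each pays: $95 / 8 = $11.875 ≈ $11.88

$11.88


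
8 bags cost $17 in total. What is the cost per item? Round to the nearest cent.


Total cost: $17
Number of items: 8
Unit price: $17 / 8 = $2.125 ≈ $2.13

$2.13


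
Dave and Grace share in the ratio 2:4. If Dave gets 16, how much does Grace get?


Find the multiplier:
16 / 2 = 8
Apply to Grace's share:
4 x 8 = 32

32


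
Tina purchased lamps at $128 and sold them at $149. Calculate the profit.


Selling price = $149
Cost price = $128
Profit = selling price - cost price:
Profit = $149 - $128 = $21

$21


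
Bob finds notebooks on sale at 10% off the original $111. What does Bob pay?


Calculate the discount amount:
10% of $111 = $11.10
Subtract from original:
$111 - $11.10 = $99.90

$99.90


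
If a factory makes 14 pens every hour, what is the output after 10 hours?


Production rate: 14 pens per hour
Time: 10 hours
Total: 14 x 10 = 140 pens

140 pens


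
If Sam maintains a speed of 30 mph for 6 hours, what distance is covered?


Use the formula: distance = speed x time
Speed = 30 mph, Time = 6 hours
30 x 6 = 180 miles

180 miles


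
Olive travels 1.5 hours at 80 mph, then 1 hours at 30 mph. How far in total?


Leg 1 distance:
80 x 1.5 = 120 miles
Leg 2 distance:
30 x 1 = 30 miles
Total distance:
120 + 30 = 150 miles

150 miles


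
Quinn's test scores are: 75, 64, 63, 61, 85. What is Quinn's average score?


Add the scores:
75 + 64 + 63 + 61 + 85 = 348
Divide by the number of tests:
348 / 5 = 69.6

69.6


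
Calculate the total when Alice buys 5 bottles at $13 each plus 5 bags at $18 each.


Cost of bottles:
5 x $13 = $65
Cost of bags:
5 x $18 = $90
Add both:
$65 + $90 = $155

$155


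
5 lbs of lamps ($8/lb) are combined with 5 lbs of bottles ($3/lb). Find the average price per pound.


Cost of lamps:
5 x $8 = $40
Cost of bottles:
5 x $3 = $15
Total cost: $40 + $15 = $55
Total weight: 10 lbs
Average: $55 / 10 = $5.50/lb

$5.50/lb


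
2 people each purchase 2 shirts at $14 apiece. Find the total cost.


Cost per person:
2 x $14 = $28
Group total:
2 x $28 = $56

$56


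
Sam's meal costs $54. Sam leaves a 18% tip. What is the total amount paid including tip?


Calculate the tip:
18% of $54 = $9.72
Add tip to meal cost:
$54 + $9.72 = $63.72

$63.72


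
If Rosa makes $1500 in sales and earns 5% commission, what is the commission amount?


Convert rate to decimal:
5% = 0.05
Multiply by sales:
$1500 x 0.05 = $75

$75


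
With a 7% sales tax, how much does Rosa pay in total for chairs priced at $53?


Calculate the tax:
7% of $53 = $3.71
Add tax to price:
$53 + $3.71 = $56.71

$56.71


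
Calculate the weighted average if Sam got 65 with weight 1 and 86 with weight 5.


Weighted sum:
1 x 65 + 5 x 86 = 495
Total weight:
1 + 5 = 6
Weighted average:
495 / 6 = 82.5

82.5


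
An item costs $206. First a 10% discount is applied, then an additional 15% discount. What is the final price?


First discount:
10% of $206 = $20.60
Price after first discount:
$206 - $20.60 = $185.40
Second discount:
15% of $185.40 = $27.81
Final price:
$185.40 - $27.81 = $157.59

$157.59


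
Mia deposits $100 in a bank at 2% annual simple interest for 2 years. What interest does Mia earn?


Use the formula I = P x R x T / 100
P x R x T = 100 x 2 x 2 = 400
I = 400 / 100 = $4

$4


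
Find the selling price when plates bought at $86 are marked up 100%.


Calculate the markup amount:
100% of $86 = $86
Add to cost:
$86 + $86 = $172

$172


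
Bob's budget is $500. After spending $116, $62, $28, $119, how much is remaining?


Add up expenses:
$116 + $62 + $28 + $119 = $325
Subtract from budget:
$500 - $325 = $175

$175


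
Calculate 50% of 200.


Convert percentage to decimal:
50% = 0.5
Multiply:
200 x 0.5 = 100

100


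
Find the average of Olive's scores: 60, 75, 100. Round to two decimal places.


Add the scores:
60 + 75 + 100 = 235
Divide by the number of tests:
235 / 3 = 78.3333... ≈ 78.33

78.33


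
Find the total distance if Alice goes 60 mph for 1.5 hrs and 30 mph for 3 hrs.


Leg 1 distance:
60 x 1.5 = 90 miles
Leg 2 distance:
30 x 3 = 90 miles
Total distance:
90 + 90 = 180 miles

180 miles


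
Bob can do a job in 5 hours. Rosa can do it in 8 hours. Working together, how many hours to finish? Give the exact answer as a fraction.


Bob's rate: 1/5 of the job per hour
Rosa's rate: 1/8 of the job per hour
Combined rate: 1/5 + 1/8 = 13/40 per hour
Time = 1 / (13/40) = 40/13 hours (≈ 3.08 hours)

40/13 hours


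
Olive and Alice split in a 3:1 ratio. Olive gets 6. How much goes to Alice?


Find the multiplier:
6 / 3 = 2
Apply to Alice's share:
1 x 2 = 2

2


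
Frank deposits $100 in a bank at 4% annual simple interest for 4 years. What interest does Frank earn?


Use the formula I = P x R x T / 100
P x R x T = 100 x 4 x 4 = 1600
I = 1600 / 100 = $16

$16


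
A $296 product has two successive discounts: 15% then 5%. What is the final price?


First discount:
15% of $296 = $44.40
Price after first discount:
$296 - $44.40 = $251.60
Second discount:
5% of $251.60 = $12.58
Final price:
$251.60 - $12.58 = $239.02

$239.02


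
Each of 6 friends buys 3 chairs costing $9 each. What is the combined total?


Cost per person:
3 x $9 = $27
Group total:
6 x $27 = $162

$162


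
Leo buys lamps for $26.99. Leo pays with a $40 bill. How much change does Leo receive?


Start with the amount paid:
$40
Subtract the price:
$40 - $26.99 = $13.01

$13.01


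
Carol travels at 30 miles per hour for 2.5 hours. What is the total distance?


Use the formula: distance = speed x time
Speed = 30 mph, Time = 2.5 hours
30 x 2.5 = 75 miles

75 miles


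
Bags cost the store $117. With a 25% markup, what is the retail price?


Calculate the markup amount:
25% of $117 = $29.25
Add to cost:
$117 + $29.25 = $146.25

$146.25


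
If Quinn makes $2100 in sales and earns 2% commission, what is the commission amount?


Convert rate to decimal:
2% = 0.02
Multiply by sales:
$2100 x 0.02 = $42

$42


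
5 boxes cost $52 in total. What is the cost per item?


Total cost: $52
Number of items: 5
Unit price: $52 / 5 = $10.40

$10.40


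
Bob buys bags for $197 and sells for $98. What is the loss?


Selling price = $98
Cost price = $197
Loss = cost price - selling price:
Loss = $197 - $98 = $99

$99


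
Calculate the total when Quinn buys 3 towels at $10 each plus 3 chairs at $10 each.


Cost of towels:
3 x $10 = $30
Cost of chairs:
3 x $10 = $30
Add both:
$30 + $30 = $60

$60


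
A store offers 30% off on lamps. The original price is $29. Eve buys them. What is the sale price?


Calculate the discount amount:
30% of $29 = $8.70
Subtract from original:
$29 - $8.70 = $20.30

$20.30


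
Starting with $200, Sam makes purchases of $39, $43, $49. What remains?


Add up expenses:
$39 + $43 + $49 = $131
Subtract from budget:
$200 - $131 = $69

$69


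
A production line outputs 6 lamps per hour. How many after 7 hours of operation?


Production rate: 6 lamps per hour
Time: 7 hours
Total: 6 x 7 = 42 lamps

42 lamps


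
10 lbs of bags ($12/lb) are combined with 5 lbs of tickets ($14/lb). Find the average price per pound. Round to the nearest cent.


Cost of bags:
10 x $12 = $120
Cost of tickets:
5 x $14 = $70
Total cost: $120 + $70 = $190
Total weight: 15 lbs
Average: $190 / 15 = $12.6666... ≈ $12.67/lb

$12.67/lb


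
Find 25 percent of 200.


Convert percentage to decimal:
25% = 0.25
Multiply:
200 x 0.25 = 50

50


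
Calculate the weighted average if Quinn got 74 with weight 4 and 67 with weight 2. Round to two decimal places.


Weighted sum:
4 x 74 + 2 x 67 = 430
Total weight:
4 + 2 = 6
Weighted average:
430 / 6 = 71.6666... ≈ 71.67

71.67


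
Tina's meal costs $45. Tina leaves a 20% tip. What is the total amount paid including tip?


Calculate the tip:
20% of $45 = $9
Add tip to meal cost:
$45 + $9 = $54

$54


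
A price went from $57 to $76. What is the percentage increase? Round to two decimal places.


Find the absolute change:
|76 - 57| = 19
Divide by original and multiply by 100:
19 / 57 x 100 = 33.3333...% ≈ 33.33%

33.33%


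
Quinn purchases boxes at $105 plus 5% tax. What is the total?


Calculate the tax:
5% of $105 = $5.25
Add tax to price:
$105 + $5.25 = $110.25

$110.25


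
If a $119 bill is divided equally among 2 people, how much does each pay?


Total bill: $119
Number of people: 2
Each pays: $119 / 2 = $59.50

$59.50


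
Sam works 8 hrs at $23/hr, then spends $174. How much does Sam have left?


Calculate earnings:
8 x $23 = $184
Subtract spending:
$184 - $174 = $10

$10


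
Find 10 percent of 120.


Convert percentage to decimal:
10% = 0.1
Multiply:
120 x 0.1 = 12

12


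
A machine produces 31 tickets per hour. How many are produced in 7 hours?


Production rate: 31 tickets per hour
Time: 7 hours
Total: 31 x 7 = 217 tickets

217 tickets


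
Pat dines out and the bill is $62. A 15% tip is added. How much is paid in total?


Calculate the tip:
15% of $62 = $9.30
Add tip to meal cost:
$62 + $9.30 = $71.30

$71.30


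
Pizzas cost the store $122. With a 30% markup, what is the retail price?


Calculate the markup amount:
30% of $122 = $36.60
Add to cost:
$122 + $36.60 = $158.60

$158.60


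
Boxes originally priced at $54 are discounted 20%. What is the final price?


Calculate the discount amount:
20% of $54 = $10.80
Subtract from original:
$54 - $10.80 = $43.20

$43.20


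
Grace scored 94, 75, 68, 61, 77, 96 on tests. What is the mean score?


Add the scores:
94 + 75 + 68 + 61 + 77 + 96 = 471
Divide by the number of tests:
471 / 6 = 78.5

78.5


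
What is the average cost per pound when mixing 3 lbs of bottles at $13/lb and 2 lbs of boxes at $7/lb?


Cost of bottles:
3 x $13 = $39
Cost of boxes:
2 x $7 = $14
Total cost: $39 + $14 = $53
Total weight: 5 lbs
Average: $53 / 5 = $10.60/lb

$10.60/lb


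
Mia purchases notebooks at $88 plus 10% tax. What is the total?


Calculate the tax:
10% of $88 = $8.80
Add tax to price:
$88 + $8.80 = $96.80

$96.80


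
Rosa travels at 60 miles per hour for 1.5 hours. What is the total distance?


Use the formula: distance = speed x time
Speed = 60 mph, Time = 1.5 hours
60 x 1.5 = 90 miles

90 miles


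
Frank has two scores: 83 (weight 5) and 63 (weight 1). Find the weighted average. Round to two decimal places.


Weighted sum:
5 x 83 + 1 x 63 = 478
Total weight:
5 + 1 = 6
Weighted average:
478 / 6 = 79.6666... ≈ 79.67

79.67


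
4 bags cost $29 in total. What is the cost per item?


Total cost: $29
Number of items: 4
Unit price: $29 / 4 = $7.25

$7.25


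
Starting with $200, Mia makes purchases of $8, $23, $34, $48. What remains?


Add up expenses:
$8 + $23 + $34 + $48 = $113
Subtract from budget:
$200 - $113 = $87

$87


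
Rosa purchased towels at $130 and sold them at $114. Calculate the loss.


Selling price = $114
Cost price = $130
Loss = cost price - selling price:
Loss = $130 - $114 = $16

$16


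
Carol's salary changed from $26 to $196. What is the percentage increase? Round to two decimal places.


Find the absolute change:
|196 - 26| = 170
Divide by original and multiply by 100:
170 / 26 x 100 = 653.8461...% ≈ 653.85%

653.85%


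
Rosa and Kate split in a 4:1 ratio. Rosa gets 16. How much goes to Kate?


Find the multiplier:
16 / 4 = 4
Apply to Kate's share:
1 x 4 = 4

4


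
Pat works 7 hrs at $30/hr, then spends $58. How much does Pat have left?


Calculate earnings:
7 x $30 = $210
Subtract spending:
$210 - $58 = $152

$152


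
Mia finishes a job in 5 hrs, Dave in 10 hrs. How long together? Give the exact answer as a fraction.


Mia's rate: 1/5 of the job per hour
Dave's rate: 1/10 of the job per hour
Combined rate: 1/5 + 1/10 = 3/10 per hour
Time = 1 / (3/10) = 10/3 hours (≈ 3.33 hours)

10/3 hours


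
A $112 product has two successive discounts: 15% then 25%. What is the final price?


First discount:
15% of $112 = $16.80
Price after first discount:
$112 - $16.80 = $95.20
Second discount:
25% of $95.20 = $23.80
Final price:
$95.20 - $23.80 = $71.40

$71.40


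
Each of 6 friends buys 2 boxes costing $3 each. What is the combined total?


Cost per person:
2 x $3 = $6
Group total:
6 x $6 = $36

$36


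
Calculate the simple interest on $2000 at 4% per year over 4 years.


Use the formula I = P x R x T / 100
P x R x T = 2000 x 4 x 4 = 32000
I = 32000 / 100 = $320

$320


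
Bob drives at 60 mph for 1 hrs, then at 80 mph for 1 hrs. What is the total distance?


Leg 1 distance:
60 x 1 = 60 miles
Leg 2 distance:
80 x 1 = 80 miles
Total distance:
60 + 80 = 140 miles

140 miles


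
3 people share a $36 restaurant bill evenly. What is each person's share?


Total bill: $36
Number of people: 3
Each pays: $36 / 3 = $12

$12


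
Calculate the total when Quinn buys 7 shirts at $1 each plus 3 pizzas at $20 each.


Cost of shirts:
7 x $1 = $7
Cost of pizzas:
3 x $20 = $60
Add both:
$7 + $60 = $67

$67


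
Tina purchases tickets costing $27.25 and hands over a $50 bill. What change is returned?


Start with the amount paid:
$50
Subtract the price:
$50 - $27.25 = $22.75

$22.75


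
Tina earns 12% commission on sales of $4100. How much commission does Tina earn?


Convert rate to decimal:
12% = 0.12
Multiply by sales:
$4100 x 0.12 = $492

$492


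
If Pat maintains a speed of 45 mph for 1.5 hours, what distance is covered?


Use the formula: distance = speed x time
Speed = 45 mph, Time = 1.5 hours
45 x 1.5 = 67.5 miles

67.5 miles


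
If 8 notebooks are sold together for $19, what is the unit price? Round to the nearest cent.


Total cost: $19
Number of items: 8
Unit price: $19 / 8 = $2.375 ≈ $2.38

$2.38


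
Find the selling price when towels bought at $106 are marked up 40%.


Calculate the markup amount:
40% of $106 = $42.40
Add to cost:
$106 + $42.40 = $148.40

$148.40


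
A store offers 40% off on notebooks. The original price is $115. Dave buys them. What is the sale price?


Calculate the discount amount:
40% of $115 = $46
Subtract from original:
$115 - $46 = $69

$69


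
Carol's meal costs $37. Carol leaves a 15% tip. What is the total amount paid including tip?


Calculate the tip:
15% of $37 = $5.55
Add tip to meal cost:
$37 + $5.55 = $42.55

$42.55


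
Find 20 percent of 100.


Convert percentage to decimal:
20% = 0.2
Multiply:
100 x 0.2 = 20

20


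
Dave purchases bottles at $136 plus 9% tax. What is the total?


Calculate the tax:
9% of $136 = $12.24
Add tax to price:
$136 + $12.24 = $148.24

$148.24


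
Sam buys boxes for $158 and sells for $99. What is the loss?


Selling price = $99
Cost price = $158
Loss = cost price - selling price:
Loss = $158 - $99 = $59

$59


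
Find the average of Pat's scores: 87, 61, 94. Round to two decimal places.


Add the scores:
87 + 61 + 94 = 242
Divide by the number of tests:
242 / 3 = 80.6666... ≈ 80.67

80.67


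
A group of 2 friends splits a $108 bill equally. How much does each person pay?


Total bill: $108
Number of people: 2
Each pays: $108 / 2 = $54

$54


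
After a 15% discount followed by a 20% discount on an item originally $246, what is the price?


First discount:
15% of $246 = $36.90
Price after first discount:
$246 - $36.90 = $209.10
Second discount:
20% of $209.10 = $41.82
Final price:
$209.10 - $41.82 = $167.28

$167.28


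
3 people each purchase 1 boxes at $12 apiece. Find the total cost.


Cost per person:
1 x $12 = $12
Group total:
3 x $12 = $36

$36


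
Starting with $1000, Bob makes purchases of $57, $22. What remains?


Add up expenses:
$57 + $22 = $79
Subtract from budget:
$1000 - $79 = $921

$921


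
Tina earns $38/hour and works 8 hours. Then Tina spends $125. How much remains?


Calculate earnings:
8 x $38 = $304
Subtract spending:
$304 - $125 = $179

$179


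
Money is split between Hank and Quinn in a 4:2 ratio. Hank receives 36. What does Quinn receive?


Find the multiplier:
36 / 4 = 9
Apply to Quinn's share:
2 x 9 = 18

18


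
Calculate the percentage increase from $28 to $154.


Find the absolute change:
|154 - 28| = 126
Divide by original and multiply by 100:
126 / 28 x 100 = 450%

450%


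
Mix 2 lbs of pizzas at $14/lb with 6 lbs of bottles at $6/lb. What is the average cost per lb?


Cost of pizzas:
2 x $14 = $28
Cost of bottles:
6 x $6 = $36
Total cost: $28 + $36 = $64
Total weight: 8 lbs
Average: $64 / 8 = $8/lb

$8/lb


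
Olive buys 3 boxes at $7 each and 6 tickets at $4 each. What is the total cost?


Cost of boxes:
3 x $7 = $21
Cost of tickets:
6 x $4 = $24
Add both:
$21 + $24 = $45

$45


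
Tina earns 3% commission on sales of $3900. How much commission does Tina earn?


Convert rate to decimal:
3% = 0.03
Multiply by sales:
$3900 x 0.03 = $117

$117


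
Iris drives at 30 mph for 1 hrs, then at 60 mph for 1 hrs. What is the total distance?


Leg 1 distance:
30 x 1 = 30 miles
Leg 2 distance:
60 x 1 = 60 miles
Total distance:
30 + 60 = 90 miles

90 miles


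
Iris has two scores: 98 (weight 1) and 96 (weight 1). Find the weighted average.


Weighted sum:
1 x 98 + 1 x 96 = 194
Total weight:
1 + 1 = 2
Weighted average:
194 / 2 = 97

97


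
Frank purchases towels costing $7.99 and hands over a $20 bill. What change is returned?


Start with the amount paid:
$20
Subtract the price:
$20 - $7.99 = $12.01

$12.01


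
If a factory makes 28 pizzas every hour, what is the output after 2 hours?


Production rate: 28 pizzas per hour
Time: 2 hours
Total: 28 x 2 = 56 pizzas

56 pizzas


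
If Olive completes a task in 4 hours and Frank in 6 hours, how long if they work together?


Olive's rate: 1/4 of the job per hour
Frank's rate: 1/6 of the job per hour
Combined rate: 1/4 + 1/6 = 5/12 per hour
Time = 1 / (5/12) = 12/5 = 2.4 hours

2.4 hours


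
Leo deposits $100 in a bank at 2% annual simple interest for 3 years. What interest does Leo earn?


Use the formula I = P x R x T / 100
P x R x T = 100 x 2 x 3 = 600
I = 600 / 100 = $6

$6


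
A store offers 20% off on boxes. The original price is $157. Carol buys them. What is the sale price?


Calculate the discount amount:
20% of $157 = $31.40
Subtract from original:
$157 - $31.40 = $125.60

$125.60


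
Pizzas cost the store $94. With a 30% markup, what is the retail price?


Calculate the markup amount:
30% of $94 = $28.20
Add to cost:
$94 + $28.20 = $122.20

$122.20


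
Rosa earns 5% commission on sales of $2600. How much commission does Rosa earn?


Convert rate to decimal:
5% = 0.05
Multiply by sales:
$2600 x 0.05 = $130

$130


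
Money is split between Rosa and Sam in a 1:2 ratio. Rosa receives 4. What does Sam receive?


Find the multiplier:
4 / 1 = 4
Apply to Sam's share:
2 x 4 = 8

8


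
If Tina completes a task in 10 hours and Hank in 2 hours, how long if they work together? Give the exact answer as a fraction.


Tina's rate: 1/10 of the job per hour
Hank's rate: 1/2 of the job per hour
Combined rate: 1/10 + 1/2 = 3/5 per hour
Time = 1 / (3/5) = 5/3 hours (≈ 1.67 hours)

5/3 hours


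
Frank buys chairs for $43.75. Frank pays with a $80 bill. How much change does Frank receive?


Start with the amount paid:
$80
Subtract the price:
$80 - $43.75 = $36.25

$36.25


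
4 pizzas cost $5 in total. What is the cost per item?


Total cost: $5
Number of items: 4
Unit price: $5 / 4 = $1.25

$1.25


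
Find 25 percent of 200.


Convert percentage to decimal:
25% = 0.25
Multiply:
200 x 0.25 = 50

50


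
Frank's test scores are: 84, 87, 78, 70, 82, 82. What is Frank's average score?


Add the scores:
84 + 87 + 78 + 70 + 82 + 82 = 483
Divide by the number of tests:
483 / 6 = 80.5

80.5


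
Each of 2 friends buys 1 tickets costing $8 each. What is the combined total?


Cost per person:
1 x $8 = $8
Group total:
2 x $8 = $16

$16


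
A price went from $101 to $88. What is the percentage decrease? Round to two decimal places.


Find the absolute change:
|88 - 101| = 13
Divide by original and multiply by 100:
13 / 101 x 100 = 12.8712...% ≈ 12.87%

12.87%


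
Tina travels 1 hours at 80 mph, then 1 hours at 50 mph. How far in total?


Leg 1 distance:
80 x 1 = 80 miles
Leg 2 distance:
50 x 1 = 50 miles
Total distance:
80 + 50 = 130 miles

130 miles


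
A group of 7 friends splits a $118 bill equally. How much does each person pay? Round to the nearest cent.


Total bill: $118
Number of people: 7
Each pays: $118 / 7 = $16.8571... ≈ $16.86

$16.86


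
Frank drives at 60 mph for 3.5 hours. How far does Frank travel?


Use the formula: distance = speed x time
Speed = 60 mph, Time = 3.5 hours
60 x 3.5 = 210 miles

210 miles


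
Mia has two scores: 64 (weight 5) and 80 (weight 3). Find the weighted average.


Weighted sum:
5 x 64 + 3 x 80 = 560
Total weight:
5 + 3 = 8
Weighted average:
560 / 8 = 70

70


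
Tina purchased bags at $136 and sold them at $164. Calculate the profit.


Selling price = $164
Cost price = $136
Profit = selling price - cost price:
Profit = $164 - $136 = $28

$28


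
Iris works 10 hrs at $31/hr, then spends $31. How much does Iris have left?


Calculate earnings:
10 x $31 = $310
Subtract spending:
$310 - $31 = $279

$279


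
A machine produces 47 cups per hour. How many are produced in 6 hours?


Production rate: 47 cups per hour
Time: 6 hours
Total: 47 x 6 = 282 cups

282 cups


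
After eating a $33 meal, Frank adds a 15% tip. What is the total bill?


Calculate the tip:
15% of $33 = $4.95
Add tip to meal cost:
$33 + $4.95 = $37.95

$37.95


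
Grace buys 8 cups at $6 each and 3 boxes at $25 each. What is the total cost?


Cost of cups:
8 x $6 = $48
Cost of boxes:
3 x $25 = $75
Add both:
$48 + $75 = $123

$123


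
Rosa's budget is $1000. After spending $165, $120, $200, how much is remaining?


Add up expenses:
$165 + $120 + $200 = $485
Subtract from budget:
$1000 - $485 = $515

$515


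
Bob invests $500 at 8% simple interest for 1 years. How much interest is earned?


Use the formula I = P x R x T / 100
P x R x T = 500 x 8 x 1 = 4000
I = 4000 / 100 = $40

$40


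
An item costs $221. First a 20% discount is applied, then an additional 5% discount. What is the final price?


First discount:
20% of $221 = $44.20
Price after first discount:
$221 - $44.20 = $176.80
Second discount:
5% of $176.80 = $8.84
Final price:
$176.80 - $8.84 = $167.96

$167.96


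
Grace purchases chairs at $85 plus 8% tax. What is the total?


Calculate the tax:
8% of $85 = $6.80
Add tax to price:
$85 + $6.80 = $91.80

$91.80


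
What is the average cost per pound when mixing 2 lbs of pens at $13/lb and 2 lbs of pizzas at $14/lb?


Cost of pens:
2 x $13 = $26
Cost of pizzas:
2 x $14 = $28
Total cost: $26 + $28 = $54
Total weight: 4 lbs
Average: $54 / 4 = $13.50/lb

$13.50/lb


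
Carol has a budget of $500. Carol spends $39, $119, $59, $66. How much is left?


Add up expenses:
$39 + $119 + $59 + $66 = $283
Subtract from budget:
$500 - $283 = $217

$217


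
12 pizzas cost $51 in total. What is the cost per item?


Total cost: $51
Number of items: 12
Unit price: $51 / 12 = $4.25

$4.25


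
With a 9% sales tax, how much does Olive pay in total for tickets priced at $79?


Calculate the tax:
9% of $79 = $7.11
Add tax to price:
$79 + $7.11 = $86.11

$86.11


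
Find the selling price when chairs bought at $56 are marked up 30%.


Calculate the markup amount:
30% of $56 = $16.80
Add to cost:
$56 + $16.80 = $72.80

$72.80


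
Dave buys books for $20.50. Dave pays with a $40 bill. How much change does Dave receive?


Start with the amount paid:
$40
Subtract the price:
$40 - $20.50 = $19.50

$19.50


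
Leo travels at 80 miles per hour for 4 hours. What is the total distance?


Use the formula: distance = speed x time
Speed = 80 mph, Time = 4 hours
80 x 4 = 320 miles

320 miles


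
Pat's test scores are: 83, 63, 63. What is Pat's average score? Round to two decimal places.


Add the scores:
83 + 63 + 63 = 209
Divide by the number of tests:
209 / 3 = 69.6666... ≈ 69.67

69.67


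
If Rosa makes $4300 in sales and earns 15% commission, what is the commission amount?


Convert rate to decimal:
15% = 0.15
Multiply by sales:
$4300 x 0.15 = $645

$645


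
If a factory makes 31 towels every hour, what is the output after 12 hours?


Production rate: 31 towels per hour
Time: 12 hours
Total: 31 x 12 = 372 towels

372 towels


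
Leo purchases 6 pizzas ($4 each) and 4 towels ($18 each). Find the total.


Cost of pizzas:
6 x $4 = $24
Cost of towels:
4 x $18 = $72
Add both:
$24 + $72 = $96

$96


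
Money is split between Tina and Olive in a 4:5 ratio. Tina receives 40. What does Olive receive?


Find the multiplier:
40 / 4 = 10
Apply to Olive's share:
5 x 10 = 50

50


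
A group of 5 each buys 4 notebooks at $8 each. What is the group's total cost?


Cost per person:
4 x $8 = $32
Group total:
5 x $32 = $160

$160


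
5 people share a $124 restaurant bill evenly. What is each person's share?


Total bill: $124
Number of people: 5
Each pays: $124 / 5 = $24.80

$24.80


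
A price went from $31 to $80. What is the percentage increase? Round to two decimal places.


Find the absolute change:
|80 - 31| = 49
Divide by original and multiply by 100:
49 / 31 x 100 = 158.0645...% ≈ 158.06%

158.06%


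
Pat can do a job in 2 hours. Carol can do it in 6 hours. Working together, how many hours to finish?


Pat's rate: 1/2 of the job per hour
Carol's rate: 1/6 of the job per hour
Combined rate: 1/2 + 1/6 = 2/3 per hour
Time = 1 / (2/3) = 3/2 = 1.5 hours

1.5 hours


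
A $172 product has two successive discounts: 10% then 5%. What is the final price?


First discount:
10% of $172 = $17.20
Price after first discount:
$172 - $17.20 = $154.80
Second discount:
5% of $154.80 = $7.74
Final price:
$154.80 - $7.74 = $147.06

$147.06


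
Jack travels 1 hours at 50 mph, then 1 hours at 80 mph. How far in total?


Leg 1 distance:
50 x 1 = 50 miles
Leg 2 distance:
80 x 1 = 80 miles
Total distance:
50 + 80 = 130 miles

130 miles


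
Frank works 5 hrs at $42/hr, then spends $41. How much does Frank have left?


Calculate earnings:
5 x $42 = $210
Subtract spending:
$210 - $41 = $169

$169


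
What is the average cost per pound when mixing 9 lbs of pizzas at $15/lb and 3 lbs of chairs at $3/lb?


Cost of pizzas:
9 x $15 = $135
Cost of chairs:
3 x $3 = $9
Total cost: $135 + $9 = $144
Total weight: 12 lbs
Average: $144 / 12 = $12/lb

$12/lb


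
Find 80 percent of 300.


Convert percentage to decimal:
80% = 0.8
Multiply:
300 x 0.8 = 240

240


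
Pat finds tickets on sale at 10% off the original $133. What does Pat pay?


Calculate the discount amount:
10% of $133 = $13.30
Subtract from original:
$133 - $13.30 = $119.70

$119.70


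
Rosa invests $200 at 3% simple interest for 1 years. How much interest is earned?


Use the formula I = P x R x T / 100
P x R x T = 200 x 3 x 1 = 600
I = 600 / 100 = $6

$6


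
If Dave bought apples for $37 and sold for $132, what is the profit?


Selling price = $132
Cost price = $37
Profit = selling price - cost price:
Profit = $132 - $37 = $95

$95


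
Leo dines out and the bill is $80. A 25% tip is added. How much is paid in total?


Calculate the tip:
25% of $80 = $20
Add tip to meal cost:
$80 + $20 = $100

$100


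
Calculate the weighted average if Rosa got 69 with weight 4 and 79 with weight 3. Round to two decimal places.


Weighted sum:
4 x 69 + 3 x 79 = 513
Total weight:
4 + 3 = 7
Weighted average:
513 / 7 = 73.2857... ≈ 73.29

73.29


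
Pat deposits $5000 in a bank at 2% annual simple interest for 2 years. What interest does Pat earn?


Use the formula I = P x R x T / 100
P x R x T = 5000 x 2 x 2 = 20000
I = 20000 / 100 = $200

$200


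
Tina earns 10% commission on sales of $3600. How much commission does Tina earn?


Convert rate to decimal:
10% = 0.1
Multiply by sales:
$3600 x 0.1 = $360

$360


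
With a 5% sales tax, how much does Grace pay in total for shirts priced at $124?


Calculate the tax:
5% of $124 = $6.20
Add tax to price:
$124 + $6.20 = $130.20

$130.20


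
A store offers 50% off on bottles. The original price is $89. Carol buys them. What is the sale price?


Calculate the discount amount:
50% of $89 = $44.50
Subtract from original:
$89 - $44.50 = $44.50

$44.50


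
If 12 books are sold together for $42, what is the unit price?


Total cost: $42
Number of items: 12
Unit price: $42 / 12 = $3.50

$3.50


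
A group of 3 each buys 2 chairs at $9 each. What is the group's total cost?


Cost per person:
2 x $9 = $18
Group total:
3 x $18 = $54

$54


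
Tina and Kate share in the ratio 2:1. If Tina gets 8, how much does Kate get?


Find the multiplier:
8 / 2 = 4
Apply to Kate's share:
1 x 4 = 4

4


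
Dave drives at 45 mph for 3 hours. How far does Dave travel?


Use the formula: distance = speed x time
Speed = 45 mph, Time = 3 hours
45 x 3 = 135 miles

135 miles


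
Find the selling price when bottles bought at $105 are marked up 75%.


Calculate the markup amount:
75% of $105 = $78.75
Add to cost:
$105 + $78.75 = $183.75

$183.75


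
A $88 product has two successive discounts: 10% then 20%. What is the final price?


First discount:
10% of $88 = $8.80
Price after first discount:
$88 - $8.80 = $79.20
Second discount:
20% of $79.20 = $15.84
Final price:
$79.20 - $15.84 = $63.36

$63.36


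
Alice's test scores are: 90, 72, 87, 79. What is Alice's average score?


Add the scores:
90 + 72 + 87 + 79 = 328
Divide by the number of tests:
328 / 4 = 82

82


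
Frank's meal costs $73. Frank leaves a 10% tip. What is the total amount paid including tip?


Calculate the tip:
10% of $73 = $7.30
Add tip to meal cost:
$73 + $7.30 = $80.30

$80.30


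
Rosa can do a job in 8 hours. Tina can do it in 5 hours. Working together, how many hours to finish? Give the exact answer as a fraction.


Rosa's rate: 1/8 of the job per hour
Tina's rate: 1/5 of the job per hour
Combined rate: 1/8 + 1/5 = 13/40 per hour
Time = 1 / (13/40) = 40/13 hours (≈ 3.08 hours)

40/13 hours


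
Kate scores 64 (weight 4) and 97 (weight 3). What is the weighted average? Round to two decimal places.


Weighted sum:
4 x 64 + 3 x 97 = 547
Total weight:
4 + 3 = 7
Weighted average:
547 / 7 = 78.1428... ≈ 78.14

78.14


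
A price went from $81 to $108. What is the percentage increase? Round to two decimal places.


Find the absolute change:
|108 - 81| = 27
Divide by original and multiply by 100:
27 / 81 x 100 = 33.3333...% ≈ 33.33%

33.33%


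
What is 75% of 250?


Convert percentage to decimal:
75% = 0.75
Multiply:
250 x 0.75 = 187.5

187.5


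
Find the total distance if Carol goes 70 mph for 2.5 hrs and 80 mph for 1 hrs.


Leg 1 distance:
70 x 2.5 = 175 miles
Leg 2 distance:
80 x 1 = 80 miles
Total distance:
175 + 80 = 255 miles

255 miles


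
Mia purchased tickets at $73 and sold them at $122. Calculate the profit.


Selling price = $122
Cost price = $73
Profit = selling price - cost price:
Profit = $122 - $73 = $49

$49


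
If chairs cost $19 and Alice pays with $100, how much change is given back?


Start with the amount paid:
$100
Subtract the price:
$100 - $19 = $81

$81


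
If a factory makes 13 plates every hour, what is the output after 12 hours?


Production rate: 13 plates per hour
Time: 12 hours
Total: 13 x 12 = 156 plates

156 plates


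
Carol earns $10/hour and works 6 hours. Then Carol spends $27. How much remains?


Calculate earnings:
6 x $10 = $60
Subtract spending:
$60 - $27 = $33

$33


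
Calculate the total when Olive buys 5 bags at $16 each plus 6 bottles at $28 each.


Cost of bags:
5 x $16 = $80
Cost of bottles:
6 x $28 = $168
Add both:
$80 + $168 = $248

$248


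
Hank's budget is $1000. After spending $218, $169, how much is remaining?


Add up expenses:
$218 + $169 = $387
Subtract from budget:
$1000 - $387 = $613

$613


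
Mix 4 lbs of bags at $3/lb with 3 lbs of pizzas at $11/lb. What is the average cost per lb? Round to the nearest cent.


Cost of bags:
4 x $3 = $12
Cost of pizzas:
3 x $11 = $33
Total cost: $12 + $33 = $45
Total weight: 7 lbs
Average: $45 / 7 = $6.4285... ≈ $6.43/lb

$6.43/lb


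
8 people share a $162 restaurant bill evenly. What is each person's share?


Total bill: $162
Number of people: 8
Each pays: $162 / 8 = $20.25

$20.25


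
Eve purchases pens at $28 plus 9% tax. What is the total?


Calculate the tax:
9% of $28 = $2.52
Add tax to price:
$28 + $2.52 = $30.52

$30.52


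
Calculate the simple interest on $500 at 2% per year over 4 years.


Use the formula I = P x R x T / 100
P x R x T = 500 x 2 x 4 = 4000
I = 4000 / 100 = $40

$40


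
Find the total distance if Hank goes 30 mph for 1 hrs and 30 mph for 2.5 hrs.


Leg 1 distance:
30 x 1 = 30 miles
Leg 2 distance:
30 x 2.5 = 75 miles
Total distance:
30 + 75 = 105 miles

105 miles


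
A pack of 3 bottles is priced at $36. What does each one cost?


Total cost: $36
Number of items: 3
Unit price: $36 / 3 = $12

$12


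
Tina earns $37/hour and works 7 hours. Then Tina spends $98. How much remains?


Calculate earnings:
7 x $37 = $259
Subtract spending:
$259 - $98 = $161

$161


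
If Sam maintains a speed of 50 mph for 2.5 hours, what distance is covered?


Use the formula: distance = speed x time
Speed = 50 mph, Time = 2.5 hours
50 x 2.5 = 125 miles

125 miles


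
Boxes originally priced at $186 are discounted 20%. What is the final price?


Calculate the discount amount:
20% of $186 = $37.20
Subtract from original:
$186 - $37.20 = $148.80

$148.80


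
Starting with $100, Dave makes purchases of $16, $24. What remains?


Add up expenses:
$16 + $24 = $40
Subtract from budget:
$100 - $40 = $60

$60


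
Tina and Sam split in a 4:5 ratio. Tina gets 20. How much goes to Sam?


Find the multiplier:
20 / 4 = 5
Apply to Sam's share:
5 x 5 = 25

25


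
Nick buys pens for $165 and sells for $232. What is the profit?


Selling price = $232
Cost price = $165
Profit = selling price - cost price:
Profit = $232 - $165 = $67

$67


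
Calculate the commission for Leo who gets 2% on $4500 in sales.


Convert rate to decimal:
2% = 0.02
Multiply by sales:
$4500 x 0.02 = $90

$90


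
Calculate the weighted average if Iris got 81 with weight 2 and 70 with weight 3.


Weighted sum:
2 x 81 + 3 x 70 = 372
Total weight:
2 + 3 = 5
Weighted average:
372 / 5 = 74.4

74.4


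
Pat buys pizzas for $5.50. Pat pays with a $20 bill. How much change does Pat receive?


Start with the amount paid:
$20
Subtract the price:
$20 - $5.50 = $14.50

$14.50


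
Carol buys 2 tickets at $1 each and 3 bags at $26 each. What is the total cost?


Cost of tickets:
2 x $1 = $2
Cost of bags:
3 x $26 = $78
Add both:
$2 + $78 = $80

$80


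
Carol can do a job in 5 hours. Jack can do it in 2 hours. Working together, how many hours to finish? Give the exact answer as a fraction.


Carol's rate: 1/5 of the job per hour
Jack's rate: 1/2 of the job per hour
Combined rate: 1/5 + 1/2 = 7/10 per hour
Time = 1 / (7/10) = 10/7 hours (≈ 1.43 hours)

10/7 hours


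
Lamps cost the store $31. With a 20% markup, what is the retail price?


Calculate the markup amount:
20% of $31 = $6.20
Add to cost:
$31 + $6.20 = $37.20

$37.20


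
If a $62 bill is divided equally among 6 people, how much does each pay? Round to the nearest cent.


Total bill: $62
Number of people: 6
Each pays: $62 / 6 = $10.3333... ≈ $10.33

$10.33


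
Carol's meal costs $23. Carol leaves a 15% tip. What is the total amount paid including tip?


Calculate the tip:
15% of $23 = $3.45
Add tip to meal cost:
$23 + $3.45 = $26.45

$26.45


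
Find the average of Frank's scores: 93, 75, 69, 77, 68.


Add the scores:
93 + 75 + 69 + 77 + 68 = 382
Divide by the number of tests:
382 / 5 = 76.4

76.4


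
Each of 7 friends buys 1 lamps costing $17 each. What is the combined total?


Cost per person:
1 x $17 = $17
Group total:
7 x $17 = $119

$119


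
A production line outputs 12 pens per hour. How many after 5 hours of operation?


Production rate: 12 pens per hour
Time: 5 hours
Total: 12 x 5 = 60 pens

60 pens


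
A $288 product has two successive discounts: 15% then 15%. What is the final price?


First discount:
15% of $288 = $43.20
Price after first discount:
$288 - $43.20 = $244.80
Second discount:
15% of $244.80 = $36.72
Final price:
$244.80 - $36.72 = $208.08

$208.08


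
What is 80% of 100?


Convert percentage to decimal:
80% = 0.8
Multiply:
100 x 0.8 = 80

80


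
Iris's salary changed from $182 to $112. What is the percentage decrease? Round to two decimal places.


Find the absolute change:
|112 - 182| = 70
Divide by original and multiply by 100:
70 / 182 x 100 = 38.4615...% ≈ 38.46%

38.46%


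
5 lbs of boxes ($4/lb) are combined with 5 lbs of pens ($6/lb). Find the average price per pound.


Cost of boxes:
5 x $4 = $20
Cost of pens:
5 x $6 = $30
Total cost: $20 + $30 = $50
Total weight: 10 lbs
Average: $50 / 10 = $5/lb

$5/lb


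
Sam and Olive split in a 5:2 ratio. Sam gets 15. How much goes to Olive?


Find the multiplier:
15 / 5 = 3
Apply to Olive's share:
2 x 3 = 6

6


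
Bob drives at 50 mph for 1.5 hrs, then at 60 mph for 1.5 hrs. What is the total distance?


Leg 1 distance:
50 x 1.5 = 75 miles
Leg 2 distance:
60 x 1.5 = 90 miles
Total distance:
75 + 90 = 165 miles

165 miles


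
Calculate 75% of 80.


Convert percentage to decimal:
75% = 0.75
Multiply:
80 x 0.75 = 60

60


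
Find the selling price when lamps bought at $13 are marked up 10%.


Calculate the markup amount:
10% of $13 = $1.30
Add to cost:
$13 + $1.30 = $14.30

$14.30


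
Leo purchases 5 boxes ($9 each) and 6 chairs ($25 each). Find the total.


Cost of boxes:
5 x $9 = $45
Cost of chairs:
6 x $25 = $150
Add both:
$45 + $150 = $195

$195


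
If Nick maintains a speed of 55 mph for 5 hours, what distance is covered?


Use the formula: distance = speed x time
Speed = 55 mph, Time = 5 hours
55 x 5 = 275 miles

275 miles


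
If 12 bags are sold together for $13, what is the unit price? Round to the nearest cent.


Total cost: $13
Number of items: 12
Unit price: $13 / 12 = $1.0833... ≈ $1.08

$1.08


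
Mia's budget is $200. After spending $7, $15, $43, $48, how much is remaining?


Add up expenses:
$7 + $15 + $43 + $48 = $113
Subtract from budget:
$200 - $113 = $87

$87


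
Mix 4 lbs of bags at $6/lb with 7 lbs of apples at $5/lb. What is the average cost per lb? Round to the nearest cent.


Cost of bags:
4 x $6 = $24
Cost of apples:
7 x $5 = $35
Total cost: $24 + $35 = $59
Total weight: 11 lbs
Average: $59 / 11 = $5.3636... ≈ $5.36/lb

$5.36/lb
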